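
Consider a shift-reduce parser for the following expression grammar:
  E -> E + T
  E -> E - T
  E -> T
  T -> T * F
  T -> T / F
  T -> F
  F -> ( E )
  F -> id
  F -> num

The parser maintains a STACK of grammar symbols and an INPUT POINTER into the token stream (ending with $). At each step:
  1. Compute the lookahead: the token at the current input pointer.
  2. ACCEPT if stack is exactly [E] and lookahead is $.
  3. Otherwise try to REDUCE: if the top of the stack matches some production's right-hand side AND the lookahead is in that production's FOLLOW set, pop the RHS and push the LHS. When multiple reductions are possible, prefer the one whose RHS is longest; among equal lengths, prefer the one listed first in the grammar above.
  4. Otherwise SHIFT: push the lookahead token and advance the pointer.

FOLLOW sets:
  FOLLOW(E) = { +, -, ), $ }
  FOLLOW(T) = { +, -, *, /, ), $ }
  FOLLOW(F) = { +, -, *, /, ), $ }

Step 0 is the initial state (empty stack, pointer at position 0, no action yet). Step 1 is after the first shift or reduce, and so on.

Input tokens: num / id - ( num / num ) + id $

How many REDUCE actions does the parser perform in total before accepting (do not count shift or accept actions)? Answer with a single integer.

Step 1: shift num. Stack=[num] ptr=1 lookahead=/ remaining=[/ id - ( num / num ) + id $]
Step 2: reduce F->num. Stack=[F] ptr=1 lookahead=/ remaining=[/ id - ( num / num ) + id $]
Step 3: reduce T->F. Stack=[T] ptr=1 lookahead=/ remaining=[/ id - ( num / num ) + id $]
Step 4: shift /. Stack=[T /] ptr=2 lookahead=id remaining=[id - ( num / num ) + id $]
Step 5: shift id. Stack=[T / id] ptr=3 lookahead=- remaining=[- ( num / num ) + id $]
Step 6: reduce F->id. Stack=[T / F] ptr=3 lookahead=- remaining=[- ( num / num ) + id $]
Step 7: reduce T->T / F. Stack=[T] ptr=3 lookahead=- remaining=[- ( num / num ) + id $]
Step 8: reduce E->T. Stack=[E] ptr=3 lookahead=- remaining=[- ( num / num ) + id $]
Step 9: shift -. Stack=[E -] ptr=4 lookahead=( remaining=[( num / num ) + id $]
Step 10: shift (. Stack=[E - (] ptr=5 lookahead=num remaining=[num / num ) + id $]
Step 11: shift num. Stack=[E - ( num] ptr=6 lookahead=/ remaining=[/ num ) + id $]
Step 12: reduce F->num. Stack=[E - ( F] ptr=6 lookahead=/ remaining=[/ num ) + id $]
Step 13: reduce T->F. Stack=[E - ( T] ptr=6 lookahead=/ remaining=[/ num ) + id $]
Step 14: shift /. Stack=[E - ( T /] ptr=7 lookahead=num remaining=[num ) + id $]
Step 15: shift num. Stack=[E - ( T / num] ptr=8 lookahead=) remaining=[) + id $]
Step 16: reduce F->num. Stack=[E - ( T / F] ptr=8 lookahead=) remaining=[) + id $]
Step 17: reduce T->T / F. Stack=[E - ( T] ptr=8 lookahead=) remaining=[) + id $]
Step 18: reduce E->T. Stack=[E - ( E] ptr=8 lookahead=) remaining=[) + id $]
Step 19: shift ). Stack=[E - ( E )] ptr=9 lookahead=+ remaining=[+ id $]
Step 20: reduce F->( E ). Stack=[E - F] ptr=9 lookahead=+ remaining=[+ id $]
Step 21: reduce T->F. Stack=[E - T] ptr=9 lookahead=+ remaining=[+ id $]
Step 22: reduce E->E - T. Stack=[E] ptr=9 lookahead=+ remaining=[+ id $]
Step 23: shift +. Stack=[E +] ptr=10 lookahead=id remaining=[id $]
Step 24: shift id. Stack=[E + id] ptr=11 lookahead=$ remaining=[$]
Step 25: reduce F->id. Stack=[E + F] ptr=11 lookahead=$ remaining=[$]
Step 26: reduce T->F. Stack=[E + T] ptr=11 lookahead=$ remaining=[$]
Step 27: reduce E->E + T. Stack=[E] ptr=11 lookahead=$ remaining=[$]
Step 28: accept. Stack=[E] ptr=11 lookahead=$ remaining=[$]

Answer: 16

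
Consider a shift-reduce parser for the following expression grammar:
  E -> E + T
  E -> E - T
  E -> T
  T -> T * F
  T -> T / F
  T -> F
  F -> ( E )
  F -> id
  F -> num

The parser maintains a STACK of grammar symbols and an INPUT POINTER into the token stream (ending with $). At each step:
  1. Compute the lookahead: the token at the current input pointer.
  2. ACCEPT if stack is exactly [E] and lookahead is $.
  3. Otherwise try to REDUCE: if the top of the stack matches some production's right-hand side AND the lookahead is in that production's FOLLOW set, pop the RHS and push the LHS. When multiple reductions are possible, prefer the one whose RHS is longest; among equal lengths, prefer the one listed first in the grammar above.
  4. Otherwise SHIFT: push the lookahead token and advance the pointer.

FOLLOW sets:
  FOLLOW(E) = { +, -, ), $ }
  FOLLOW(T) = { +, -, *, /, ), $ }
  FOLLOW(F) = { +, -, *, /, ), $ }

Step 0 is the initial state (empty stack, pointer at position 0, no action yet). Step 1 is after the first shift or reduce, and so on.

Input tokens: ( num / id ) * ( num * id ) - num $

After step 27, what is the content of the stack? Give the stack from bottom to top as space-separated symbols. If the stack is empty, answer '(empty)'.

Step 1: shift (. Stack=[(] ptr=1 lookahead=num remaining=[num / id ) * ( num * id ) - num $]
Step 2: shift num. Stack=[( num] ptr=2 lookahead=/ remaining=[/ id ) * ( num * id ) - num $]
Step 3: reduce F->num. Stack=[( F] ptr=2 lookahead=/ remaining=[/ id ) * ( num * id ) - num $]
Step 4: reduce T->F. Stack=[( T] ptr=2 lookahead=/ remaining=[/ id ) * ( num * id ) - num $]
Step 5: shift /. Stack=[( T /] ptr=3 lookahead=id remaining=[id ) * ( num * id ) - num $]
Step 6: shift id. Stack=[( T / id] ptr=4 lookahead=) remaining=[) * ( num * id ) - num $]
Step 7: reduce F->id. Stack=[( T / F] ptr=4 lookahead=) remaining=[) * ( num * id ) - num $]
Step 8: reduce T->T / F. Stack=[( T] ptr=4 lookahead=) remaining=[) * ( num * id ) - num $]
Step 9: reduce E->T. Stack=[( E] ptr=4 lookahead=) remaining=[) * ( num * id ) - num $]
Step 10: shift ). Stack=[( E )] ptr=5 lookahead=* remaining=[* ( num * id ) - num $]
Step 11: reduce F->( E ). Stack=[F] ptr=5 lookahead=* remaining=[* ( num * id ) - num $]
Step 12: reduce T->F. Stack=[T] ptr=5 lookahead=* remaining=[* ( num * id ) - num $]
Step 13: shift *. Stack=[T *] ptr=6 lookahead=( remaining=[( num * id ) - num $]
Step 14: shift (. Stack=[T * (] ptr=7 lookahead=num remaining=[num * id ) - num $]
Step 15: shift num. Stack=[T * ( num] ptr=8 lookahead=* remaining=[* id ) - num $]
Step 16: reduce F->num. Stack=[T * ( F] ptr=8 lookahead=* remaining=[* id ) - num $]
Step 17: reduce T->F. Stack=[T * ( T] ptr=8 lookahead=* remaining=[* id ) - num $]
Step 18: shift *. Stack=[T * ( T *] ptr=9 lookahead=id remaining=[id ) - num $]
Step 19: shift id. Stack=[T * ( T * id] ptr=10 lookahead=) remaining=[) - num $]
Step 20: reduce F->id. Stack=[T * ( T * F] ptr=10 lookahead=) remaining=[) - num $]
Step 21: reduce T->T * F. Stack=[T * ( T] ptr=10 lookahead=) remaining=[) - num $]
Step 22: reduce E->T. Stack=[T * ( E] ptr=10 lookahead=) remaining=[) - num $]
Step 23: shift ). Stack=[T * ( E )] ptr=11 lookahead=- remaining=[- num $]
Step 24: reduce F->( E ). Stack=[T * F] ptr=11 lookahead=- remaining=[- num $]
Step 25: reduce T->T * F. Stack=[T] ptr=11 lookahead=- remaining=[- num $]
Step 26: reduce E->T. Stack=[E] ptr=11 lookahead=- remaining=[- num $]
Step 27: shift -. Stack=[E -] ptr=12 lookahead=num remaining=[num $]

Answer: E -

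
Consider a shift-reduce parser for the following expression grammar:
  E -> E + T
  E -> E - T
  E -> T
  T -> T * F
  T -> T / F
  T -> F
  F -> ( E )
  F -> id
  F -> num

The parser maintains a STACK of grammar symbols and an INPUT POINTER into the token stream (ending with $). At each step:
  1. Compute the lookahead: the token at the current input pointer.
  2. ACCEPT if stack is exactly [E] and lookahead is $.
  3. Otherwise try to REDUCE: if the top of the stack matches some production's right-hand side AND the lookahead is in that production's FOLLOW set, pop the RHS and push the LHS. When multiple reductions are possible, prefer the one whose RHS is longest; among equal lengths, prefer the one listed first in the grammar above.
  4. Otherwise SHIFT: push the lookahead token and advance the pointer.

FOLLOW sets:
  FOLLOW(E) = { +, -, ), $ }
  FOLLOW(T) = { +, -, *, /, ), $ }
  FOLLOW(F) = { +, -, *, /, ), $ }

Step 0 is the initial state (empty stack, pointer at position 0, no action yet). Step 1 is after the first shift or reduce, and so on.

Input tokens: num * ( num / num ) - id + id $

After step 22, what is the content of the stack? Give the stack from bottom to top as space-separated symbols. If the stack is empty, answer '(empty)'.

Step 1: shift num. Stack=[num] ptr=1 lookahead=* remaining=[* ( num / num ) - id + id $]
Step 2: reduce F->num. Stack=[F] ptr=1 lookahead=* remaining=[* ( num / num ) - id + id $]
Step 3: reduce T->F. Stack=[T] ptr=1 lookahead=* remaining=[* ( num / num ) - id + id $]
Step 4: shift *. Stack=[T *] ptr=2 lookahead=( remaining=[( num / num ) - id + id $]
Step 5: shift (. Stack=[T * (] ptr=3 lookahead=num remaining=[num / num ) - id + id $]
Step 6: shift num. Stack=[T * ( num] ptr=4 lookahead=/ remaining=[/ num ) - id + id $]
Step 7: reduce F->num. Stack=[T * ( F] ptr=4 lookahead=/ remaining=[/ num ) - id + id $]
Step 8: reduce T->F. Stack=[T * ( T] ptr=4 lookahead=/ remaining=[/ num ) - id + id $]
Step 9: shift /. Stack=[T * ( T /] ptr=5 lookahead=num remaining=[num ) - id + id $]
Step 10: shift num. Stack=[T * ( T / num] ptr=6 lookahead=) remaining=[) - id + id $]
Step 11: reduce F->num. Stack=[T * ( T / F] ptr=6 lookahead=) remaining=[) - id + id $]
Step 12: reduce T->T / F. Stack=[T * ( T] ptr=6 lookahead=) remaining=[) - id + id $]
Step 13: reduce E->T. Stack=[T * ( E] ptr=6 lookahead=) remaining=[) - id + id $]
Step 14: shift ). Stack=[T * ( E )] ptr=7 lookahead=- remaining=[- id + id $]
Step 15: reduce F->( E ). Stack=[T * F] ptr=7 lookahead=- remaining=[- id + id $]
Step 16: reduce T->T * F. Stack=[T] ptr=7 lookahead=- remaining=[- id + id $]
Step 17: reduce E->T. Stack=[E] ptr=7 lookahead=- remaining=[- id + id $]
Step 18: shift -. Stack=[E -] ptr=8 lookahead=id remaining=[id + id $]
Step 19: shift id. Stack=[E - id] ptr=9 lookahead=+ remaining=[+ id $]
Step 20: reduce F->id. Stack=[E - F] ptr=9 lookahead=+ remaining=[+ id $]
Step 21: reduce T->F. Stack=[E - T] ptr=9 lookahead=+ remaining=[+ id $]
Step 22: reduce E->E - T. Stack=[E] ptr=9 lookahead=+ remaining=[+ id $]

Answer: E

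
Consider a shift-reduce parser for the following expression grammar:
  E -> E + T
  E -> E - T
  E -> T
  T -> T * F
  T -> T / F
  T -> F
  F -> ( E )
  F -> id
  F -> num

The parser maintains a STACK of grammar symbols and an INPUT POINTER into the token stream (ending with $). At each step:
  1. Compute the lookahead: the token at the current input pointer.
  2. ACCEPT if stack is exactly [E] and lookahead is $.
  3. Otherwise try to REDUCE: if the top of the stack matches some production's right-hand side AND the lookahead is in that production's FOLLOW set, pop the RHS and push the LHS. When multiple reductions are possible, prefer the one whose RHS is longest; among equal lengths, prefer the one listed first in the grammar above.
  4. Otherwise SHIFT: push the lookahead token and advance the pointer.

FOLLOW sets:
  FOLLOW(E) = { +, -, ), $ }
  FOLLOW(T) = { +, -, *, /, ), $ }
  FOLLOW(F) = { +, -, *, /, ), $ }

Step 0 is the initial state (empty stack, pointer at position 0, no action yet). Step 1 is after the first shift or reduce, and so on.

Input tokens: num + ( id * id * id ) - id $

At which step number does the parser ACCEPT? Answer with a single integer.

Step 1: shift num. Stack=[num] ptr=1 lookahead=+ remaining=[+ ( id * id * id ) - id $]
Step 2: reduce F->num. Stack=[F] ptr=1 lookahead=+ remaining=[+ ( id * id * id ) - id $]
Step 3: reduce T->F. Stack=[T] ptr=1 lookahead=+ remaining=[+ ( id * id * id ) - id $]
Step 4: reduce E->T. Stack=[E] ptr=1 lookahead=+ remaining=[+ ( id * id * id ) - id $]
Step 5: shift +. Stack=[E +] ptr=2 lookahead=( remaining=[( id * id * id ) - id $]
Step 6: shift (. Stack=[E + (] ptr=3 lookahead=id remaining=[id * id * id ) - id $]
Step 7: shift id. Stack=[E + ( id] ptr=4 lookahead=* remaining=[* id * id ) - id $]
Step 8: reduce F->id. Stack=[E + ( F] ptr=4 lookahead=* remaining=[* id * id ) - id $]
Step 9: reduce T->F. Stack=[E + ( T] ptr=4 lookahead=* remaining=[* id * id ) - id $]
Step 10: shift *. Stack=[E + ( T *] ptr=5 lookahead=id remaining=[id * id ) - id $]
Step 11: shift id. Stack=[E + ( T * id] ptr=6 lookahead=* remaining=[* id ) - id $]
Step 12: reduce F->id. Stack=[E + ( T * F] ptr=6 lookahead=* remaining=[* id ) - id $]
Step 13: reduce T->T * F. Stack=[E + ( T] ptr=6 lookahead=* remaining=[* id ) - id $]
Step 14: shift *. Stack=[E + ( T *] ptr=7 lookahead=id remaining=[id ) - id $]
Step 15: shift id. Stack=[E + ( T * id] ptr=8 lookahead=) remaining=[) - id $]
Step 16: reduce F->id. Stack=[E + ( T * F] ptr=8 lookahead=) remaining=[) - id $]
Step 17: reduce T->T * F. Stack=[E + ( T] ptr=8 lookahead=) remaining=[) - id $]
Step 18: reduce E->T. Stack=[E + ( E] ptr=8 lookahead=) remaining=[) - id $]
Step 19: shift ). Stack=[E + ( E )] ptr=9 lookahead=- remaining=[- id $]
Step 20: reduce F->( E ). Stack=[E + F] ptr=9 lookahead=- remaining=[- id $]
Step 21: reduce T->F. Stack=[E + T] ptr=9 lookahead=- remaining=[- id $]
Step 22: reduce E->E + T. Stack=[E] ptr=9 lookahead=- remaining=[- id $]
Step 23: shift -. Stack=[E -] ptr=10 lookahead=id remaining=[id $]
Step 24: shift id. Stack=[E - id] ptr=11 lookahead=$ remaining=[$]
Step 25: reduce F->id. Stack=[E - F] ptr=11 lookahead=$ remaining=[$]
Step 26: reduce T->F. Stack=[E - T] ptr=11 lookahead=$ remaining=[$]
Step 27: reduce E->E - T. Stack=[E] ptr=11 lookahead=$ remaining=[$]
Step 28: accept. Stack=[E] ptr=11 lookahead=$ remaining=[$]

Answer: 28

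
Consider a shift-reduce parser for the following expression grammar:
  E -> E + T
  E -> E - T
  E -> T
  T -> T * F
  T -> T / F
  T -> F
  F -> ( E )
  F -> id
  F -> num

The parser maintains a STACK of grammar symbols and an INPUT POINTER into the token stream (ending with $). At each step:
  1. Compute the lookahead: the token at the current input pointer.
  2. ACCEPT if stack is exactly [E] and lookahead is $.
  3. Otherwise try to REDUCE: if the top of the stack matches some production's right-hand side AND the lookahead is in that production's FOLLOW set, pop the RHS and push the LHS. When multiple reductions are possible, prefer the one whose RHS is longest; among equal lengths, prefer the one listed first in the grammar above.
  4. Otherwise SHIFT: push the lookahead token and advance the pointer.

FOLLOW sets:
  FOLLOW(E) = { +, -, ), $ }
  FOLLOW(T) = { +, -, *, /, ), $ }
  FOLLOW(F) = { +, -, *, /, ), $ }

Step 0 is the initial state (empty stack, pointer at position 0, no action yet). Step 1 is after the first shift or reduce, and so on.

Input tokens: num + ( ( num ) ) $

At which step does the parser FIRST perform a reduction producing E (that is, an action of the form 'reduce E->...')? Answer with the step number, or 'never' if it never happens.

Step 1: shift num. Stack=[num] ptr=1 lookahead=+ remaining=[+ ( ( num ) ) $]
Step 2: reduce F->num. Stack=[F] ptr=1 lookahead=+ remaining=[+ ( ( num ) ) $]
Step 3: reduce T->F. Stack=[T] ptr=1 lookahead=+ remaining=[+ ( ( num ) ) $]
Step 4: reduce E->T. Stack=[E] ptr=1 lookahead=+ remaining=[+ ( ( num ) ) $]

Answer: 4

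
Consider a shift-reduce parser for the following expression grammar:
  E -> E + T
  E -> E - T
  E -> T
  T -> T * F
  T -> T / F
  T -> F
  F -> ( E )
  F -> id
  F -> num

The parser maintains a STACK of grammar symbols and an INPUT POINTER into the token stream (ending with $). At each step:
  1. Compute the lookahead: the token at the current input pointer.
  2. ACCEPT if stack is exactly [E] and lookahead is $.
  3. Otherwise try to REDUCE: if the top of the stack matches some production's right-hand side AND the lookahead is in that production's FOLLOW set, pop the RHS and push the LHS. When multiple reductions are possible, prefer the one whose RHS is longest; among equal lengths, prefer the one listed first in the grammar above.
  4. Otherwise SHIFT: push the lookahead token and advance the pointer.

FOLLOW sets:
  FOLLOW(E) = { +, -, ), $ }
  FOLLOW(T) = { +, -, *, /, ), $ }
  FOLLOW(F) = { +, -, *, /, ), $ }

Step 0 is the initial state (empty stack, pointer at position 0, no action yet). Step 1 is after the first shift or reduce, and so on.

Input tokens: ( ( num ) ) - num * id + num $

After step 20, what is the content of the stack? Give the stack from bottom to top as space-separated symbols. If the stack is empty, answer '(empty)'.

Answer: E - T * id

Derivation:
Step 1: shift (. Stack=[(] ptr=1 lookahead=( remaining=[( num ) ) - num * id + num $]
Step 2: shift (. Stack=[( (] ptr=2 lookahead=num remaining=[num ) ) - num * id + num $]
Step 3: shift num. Stack=[( ( num] ptr=3 lookahead=) remaining=[) ) - num * id + num $]
Step 4: reduce F->num. Stack=[( ( F] ptr=3 lookahead=) remaining=[) ) - num * id + num $]
Step 5: reduce T->F. Stack=[( ( T] ptr=3 lookahead=) remaining=[) ) - num * id + num $]
Step 6: reduce E->T. Stack=[( ( E] ptr=3 lookahead=) remaining=[) ) - num * id + num $]
Step 7: shift ). Stack=[( ( E )] ptr=4 lookahead=) remaining=[) - num * id + num $]
Step 8: reduce F->( E ). Stack=[( F] ptr=4 lookahead=) remaining=[) - num * id + num $]
Step 9: reduce T->F. Stack=[( T] ptr=4 lookahead=) remaining=[) - num * id + num $]
Step 10: reduce E->T. Stack=[( E] ptr=4 lookahead=) remaining=[) - num * id + num $]
Step 11: shift ). Stack=[( E )] ptr=5 lookahead=- remaining=[- num * id + num $]
Step 12: reduce F->( E ). Stack=[F] ptr=5 lookahead=- remaining=[- num * id + num $]
Step 13: reduce T->F. Stack=[T] ptr=5 lookahead=- remaining=[- num * id + num $]
Step 14: reduce E->T. Stack=[E] ptr=5 lookahead=- remaining=[- num * id + num $]
Step 15: shift -. Stack=[E -] ptr=6 lookahead=num remaining=[num * id + num $]
Step 16: shift num. Stack=[E - num] ptr=7 lookahead=* remaining=[* id + num $]
Step 17: reduce F->num. Stack=[E - F] ptr=7 lookahead=* remaining=[* id + num $]
Step 18: reduce T->F. Stack=[E - T] ptr=7 lookahead=* remaining=[* id + num $]
Step 19: shift *. Stack=[E - T *] ptr=8 lookahead=id remaining=[id + num $]
Step 20: shift id. Stack=[E - T * id] ptr=9 lookahead=+ remaining=[+ num $]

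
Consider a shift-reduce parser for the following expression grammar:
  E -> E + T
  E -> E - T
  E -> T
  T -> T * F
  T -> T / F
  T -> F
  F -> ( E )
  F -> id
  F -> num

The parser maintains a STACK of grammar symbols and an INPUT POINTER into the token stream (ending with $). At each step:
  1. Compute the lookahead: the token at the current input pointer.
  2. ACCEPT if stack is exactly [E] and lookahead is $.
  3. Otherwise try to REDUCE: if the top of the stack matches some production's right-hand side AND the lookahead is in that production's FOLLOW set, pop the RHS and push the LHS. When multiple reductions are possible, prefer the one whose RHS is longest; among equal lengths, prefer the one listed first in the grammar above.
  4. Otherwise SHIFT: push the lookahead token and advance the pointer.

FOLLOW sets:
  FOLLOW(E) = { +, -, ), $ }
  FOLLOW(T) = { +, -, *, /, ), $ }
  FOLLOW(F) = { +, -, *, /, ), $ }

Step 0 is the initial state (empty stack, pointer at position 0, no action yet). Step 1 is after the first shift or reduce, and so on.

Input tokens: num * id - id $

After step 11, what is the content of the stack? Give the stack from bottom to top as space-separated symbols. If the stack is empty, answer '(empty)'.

Step 1: shift num. Stack=[num] ptr=1 lookahead=* remaining=[* id - id $]
Step 2: reduce F->num. Stack=[F] ptr=1 lookahead=* remaining=[* id - id $]
Step 3: reduce T->F. Stack=[T] ptr=1 lookahead=* remaining=[* id - id $]
Step 4: shift *. Stack=[T *] ptr=2 lookahead=id remaining=[id - id $]
Step 5: shift id. Stack=[T * id] ptr=3 lookahead=- remaining=[- id $]
Step 6: reduce F->id. Stack=[T * F] ptr=3 lookahead=- remaining=[- id $]
Step 7: reduce T->T * F. Stack=[T] ptr=3 lookahead=- remaining=[- id $]
Step 8: reduce E->T. Stack=[E] ptr=3 lookahead=- remaining=[- id $]
Step 9: shift -. Stack=[E -] ptr=4 lookahead=id remaining=[id $]
Step 10: shift id. Stack=[E - id] ptr=5 lookahead=$ remaining=[$]
Step 11: reduce F->id. Stack=[E - F] ptr=5 lookahead=$ remaining=[$]

Answer: E - F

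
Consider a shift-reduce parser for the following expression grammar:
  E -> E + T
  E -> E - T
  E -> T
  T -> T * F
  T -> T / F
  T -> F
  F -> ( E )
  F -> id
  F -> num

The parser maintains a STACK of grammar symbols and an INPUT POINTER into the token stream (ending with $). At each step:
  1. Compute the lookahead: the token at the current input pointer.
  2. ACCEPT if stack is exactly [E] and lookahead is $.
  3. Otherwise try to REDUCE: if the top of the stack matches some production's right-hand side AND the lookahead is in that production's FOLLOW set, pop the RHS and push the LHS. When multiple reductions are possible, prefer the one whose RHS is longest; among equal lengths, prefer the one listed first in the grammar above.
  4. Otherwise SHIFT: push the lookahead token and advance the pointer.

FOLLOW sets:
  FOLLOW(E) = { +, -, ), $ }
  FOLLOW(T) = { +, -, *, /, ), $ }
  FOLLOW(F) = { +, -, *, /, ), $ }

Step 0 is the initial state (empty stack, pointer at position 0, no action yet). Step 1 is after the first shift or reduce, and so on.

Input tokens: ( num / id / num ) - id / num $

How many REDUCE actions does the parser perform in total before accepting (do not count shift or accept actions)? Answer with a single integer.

Step 1: shift (. Stack=[(] ptr=1 lookahead=num remaining=[num / id / num ) - id / num $]
Step 2: shift num. Stack=[( num] ptr=2 lookahead=/ remaining=[/ id / num ) - id / num $]
Step 3: reduce F->num. Stack=[( F] ptr=2 lookahead=/ remaining=[/ id / num ) - id / num $]
Step 4: reduce T->F. Stack=[( T] ptr=2 lookahead=/ remaining=[/ id / num ) - id / num $]
Step 5: shift /. Stack=[( T /] ptr=3 lookahead=id remaining=[id / num ) - id / num $]
Step 6: shift id. Stack=[( T / id] ptr=4 lookahead=/ remaining=[/ num ) - id / num $]
Step 7: reduce F->id. Stack=[( T / F] ptr=4 lookahead=/ remaining=[/ num ) - id / num $]
Step 8: reduce T->T / F. Stack=[( T] ptr=4 lookahead=/ remaining=[/ num ) - id / num $]
Step 9: shift /. Stack=[( T /] ptr=5 lookahead=num remaining=[num ) - id / num $]
Step 10: shift num. Stack=[( T / num] ptr=6 lookahead=) remaining=[) - id / num $]
Step 11: reduce F->num. Stack=[( T / F] ptr=6 lookahead=) remaining=[) - id / num $]
Step 12: reduce T->T / F. Stack=[( T] ptr=6 lookahead=) remaining=[) - id / num $]
Step 13: reduce E->T. Stack=[( E] ptr=6 lookahead=) remaining=[) - id / num $]
Step 14: shift ). Stack=[( E )] ptr=7 lookahead=- remaining=[- id / num $]
Step 15: reduce F->( E ). Stack=[F] ptr=7 lookahead=- remaining=[- id / num $]
Step 16: reduce T->F. Stack=[T] ptr=7 lookahead=- remaining=[- id / num $]
Step 17: reduce E->T. Stack=[E] ptr=7 lookahead=- remaining=[- id / num $]
Step 18: shift -. Stack=[E -] ptr=8 lookahead=id remaining=[id / num $]
Step 19: shift id. Stack=[E - id] ptr=9 lookahead=/ remaining=[/ num $]
Step 20: reduce F->id. Stack=[E - F] ptr=9 lookahead=/ remaining=[/ num $]
Step 21: reduce T->F. Stack=[E - T] ptr=9 lookahead=/ remaining=[/ num $]
Step 22: shift /. Stack=[E - T /] ptr=10 lookahead=num remaining=[num $]
Step 23: shift num. Stack=[E - T / num] ptr=11 lookahead=$ remaining=[$]
Step 24: reduce F->num. Stack=[E - T / F] ptr=11 lookahead=$ remaining=[$]
Step 25: reduce T->T / F. Stack=[E - T] ptr=11 lookahead=$ remaining=[$]
Step 26: reduce E->E - T. Stack=[E] ptr=11 lookahead=$ remaining=[$]
Step 27: accept. Stack=[E] ptr=11 lookahead=$ remaining=[$]

Answer: 15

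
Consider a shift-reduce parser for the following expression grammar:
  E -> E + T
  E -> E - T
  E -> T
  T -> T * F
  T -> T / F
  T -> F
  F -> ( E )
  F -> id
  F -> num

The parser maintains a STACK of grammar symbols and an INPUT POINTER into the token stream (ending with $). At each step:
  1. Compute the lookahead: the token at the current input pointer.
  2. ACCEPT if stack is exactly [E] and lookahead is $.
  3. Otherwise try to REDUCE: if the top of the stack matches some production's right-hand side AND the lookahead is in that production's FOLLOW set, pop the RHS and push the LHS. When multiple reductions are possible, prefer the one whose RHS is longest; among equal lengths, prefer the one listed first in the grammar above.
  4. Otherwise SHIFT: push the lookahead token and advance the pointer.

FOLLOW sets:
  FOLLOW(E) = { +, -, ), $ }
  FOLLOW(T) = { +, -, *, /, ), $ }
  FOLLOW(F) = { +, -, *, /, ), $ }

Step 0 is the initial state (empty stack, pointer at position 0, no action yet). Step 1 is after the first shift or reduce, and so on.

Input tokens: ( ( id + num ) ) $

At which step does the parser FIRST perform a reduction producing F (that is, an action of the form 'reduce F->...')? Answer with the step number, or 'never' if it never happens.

Step 1: shift (. Stack=[(] ptr=1 lookahead=( remaining=[( id + num ) ) $]
Step 2: shift (. Stack=[( (] ptr=2 lookahead=id remaining=[id + num ) ) $]
Step 3: shift id. Stack=[( ( id] ptr=3 lookahead=+ remaining=[+ num ) ) $]
Step 4: reduce F->id. Stack=[( ( F] ptr=3 lookahead=+ remaining=[+ num ) ) $]

Answer: 4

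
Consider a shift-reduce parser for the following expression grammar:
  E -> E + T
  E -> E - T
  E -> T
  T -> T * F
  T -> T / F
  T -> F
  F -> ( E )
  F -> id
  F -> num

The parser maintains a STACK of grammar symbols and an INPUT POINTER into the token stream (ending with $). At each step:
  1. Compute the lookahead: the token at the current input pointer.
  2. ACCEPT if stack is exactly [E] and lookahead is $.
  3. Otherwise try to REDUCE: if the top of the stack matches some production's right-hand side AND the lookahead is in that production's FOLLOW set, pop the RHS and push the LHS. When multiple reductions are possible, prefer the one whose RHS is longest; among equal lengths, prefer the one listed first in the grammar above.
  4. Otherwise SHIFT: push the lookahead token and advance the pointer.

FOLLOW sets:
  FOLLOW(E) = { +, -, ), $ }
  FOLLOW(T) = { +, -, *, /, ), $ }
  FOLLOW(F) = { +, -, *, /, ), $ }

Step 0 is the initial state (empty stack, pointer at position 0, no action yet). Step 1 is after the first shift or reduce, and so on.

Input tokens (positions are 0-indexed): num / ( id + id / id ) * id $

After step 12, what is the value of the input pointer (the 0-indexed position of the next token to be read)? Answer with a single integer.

Step 1: shift num. Stack=[num] ptr=1 lookahead=/ remaining=[/ ( id + id / id ) * id $]
Step 2: reduce F->num. Stack=[F] ptr=1 lookahead=/ remaining=[/ ( id + id / id ) * id $]
Step 3: reduce T->F. Stack=[T] ptr=1 lookahead=/ remaining=[/ ( id + id / id ) * id $]
Step 4: shift /. Stack=[T /] ptr=2 lookahead=( remaining=[( id + id / id ) * id $]
Step 5: shift (. Stack=[T / (] ptr=3 lookahead=id remaining=[id + id / id ) * id $]
Step 6: shift id. Stack=[T / ( id] ptr=4 lookahead=+ remaining=[+ id / id ) * id $]
Step 7: reduce F->id. Stack=[T / ( F] ptr=4 lookahead=+ remaining=[+ id / id ) * id $]
Step 8: reduce T->F. Stack=[T / ( T] ptr=4 lookahead=+ remaining=[+ id / id ) * id $]
Step 9: reduce E->T. Stack=[T / ( E] ptr=4 lookahead=+ remaining=[+ id / id ) * id $]
Step 10: shift +. Stack=[T / ( E +] ptr=5 lookahead=id remaining=[id / id ) * id $]
Step 11: shift id. Stack=[T / ( E + id] ptr=6 lookahead=/ remaining=[/ id ) * id $]
Step 12: reduce F->id. Stack=[T / ( E + F] ptr=6 lookahead=/ remaining=[/ id ) * id $]

Answer: 6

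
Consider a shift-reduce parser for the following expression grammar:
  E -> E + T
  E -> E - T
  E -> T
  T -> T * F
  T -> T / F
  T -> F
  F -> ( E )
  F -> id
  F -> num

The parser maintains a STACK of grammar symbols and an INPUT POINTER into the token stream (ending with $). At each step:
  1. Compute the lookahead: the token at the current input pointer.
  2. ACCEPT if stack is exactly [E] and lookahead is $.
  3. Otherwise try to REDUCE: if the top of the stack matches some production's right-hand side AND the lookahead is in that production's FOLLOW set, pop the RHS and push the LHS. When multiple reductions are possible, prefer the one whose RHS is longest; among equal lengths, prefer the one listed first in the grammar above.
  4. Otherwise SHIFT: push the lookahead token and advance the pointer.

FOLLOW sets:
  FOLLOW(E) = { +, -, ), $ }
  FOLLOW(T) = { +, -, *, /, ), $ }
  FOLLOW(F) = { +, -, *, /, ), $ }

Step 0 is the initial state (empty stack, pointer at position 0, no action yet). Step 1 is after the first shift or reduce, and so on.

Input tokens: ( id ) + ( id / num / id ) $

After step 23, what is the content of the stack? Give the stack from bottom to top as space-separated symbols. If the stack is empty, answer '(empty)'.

Step 1: shift (. Stack=[(] ptr=1 lookahead=id remaining=[id ) + ( id / num / id ) $]
Step 2: shift id. Stack=[( id] ptr=2 lookahead=) remaining=[) + ( id / num / id ) $]
Step 3: reduce F->id. Stack=[( F] ptr=2 lookahead=) remaining=[) + ( id / num / id ) $]
Step 4: reduce T->F. Stack=[( T] ptr=2 lookahead=) remaining=[) + ( id / num / id ) $]
Step 5: reduce E->T. Stack=[( E] ptr=2 lookahead=) remaining=[) + ( id / num / id ) $]
Step 6: shift ). Stack=[( E )] ptr=3 lookahead=+ remaining=[+ ( id / num / id ) $]
Step 7: reduce F->( E ). Stack=[F] ptr=3 lookahead=+ remaining=[+ ( id / num / id ) $]
Step 8: reduce T->F. Stack=[T] ptr=3 lookahead=+ remaining=[+ ( id / num / id ) $]
Step 9: reduce E->T. Stack=[E] ptr=3 lookahead=+ remaining=[+ ( id / num / id ) $]
Step 10: shift +. Stack=[E +] ptr=4 lookahead=( remaining=[( id / num / id ) $]
Step 11: shift (. Stack=[E + (] ptr=5 lookahead=id remaining=[id / num / id ) $]
Step 12: shift id. Stack=[E + ( id] ptr=6 lookahead=/ remaining=[/ num / id ) $]
Step 13: reduce F->id. Stack=[E + ( F] ptr=6 lookahead=/ remaining=[/ num / id ) $]
Step 14: reduce T->F. Stack=[E + ( T] ptr=6 lookahead=/ remaining=[/ num / id ) $]
Step 15: shift /. Stack=[E + ( T /] ptr=7 lookahead=num remaining=[num / id ) $]
Step 16: shift num. Stack=[E + ( T / num] ptr=8 lookahead=/ remaining=[/ id ) $]
Step 17: reduce F->num. Stack=[E + ( T / F] ptr=8 lookahead=/ remaining=[/ id ) $]
Step 18: reduce T->T / F. Stack=[E + ( T] ptr=8 lookahead=/ remaining=[/ id ) $]
Step 19: shift /. Stack=[E + ( T /] ptr=9 lookahead=id remaining=[id ) $]
Step 20: shift id. Stack=[E + ( T / id] ptr=10 lookahead=) remaining=[) $]
Step 21: reduce F->id. Stack=[E + ( T / F] ptr=10 lookahead=) remaining=[) $]
Step 22: reduce T->T / F. Stack=[E + ( T] ptr=10 lookahead=) remaining=[) $]
Step 23: reduce E->T. Stack=[E + ( E] ptr=10 lookahead=) remaining=[) $]

Answer: E + ( E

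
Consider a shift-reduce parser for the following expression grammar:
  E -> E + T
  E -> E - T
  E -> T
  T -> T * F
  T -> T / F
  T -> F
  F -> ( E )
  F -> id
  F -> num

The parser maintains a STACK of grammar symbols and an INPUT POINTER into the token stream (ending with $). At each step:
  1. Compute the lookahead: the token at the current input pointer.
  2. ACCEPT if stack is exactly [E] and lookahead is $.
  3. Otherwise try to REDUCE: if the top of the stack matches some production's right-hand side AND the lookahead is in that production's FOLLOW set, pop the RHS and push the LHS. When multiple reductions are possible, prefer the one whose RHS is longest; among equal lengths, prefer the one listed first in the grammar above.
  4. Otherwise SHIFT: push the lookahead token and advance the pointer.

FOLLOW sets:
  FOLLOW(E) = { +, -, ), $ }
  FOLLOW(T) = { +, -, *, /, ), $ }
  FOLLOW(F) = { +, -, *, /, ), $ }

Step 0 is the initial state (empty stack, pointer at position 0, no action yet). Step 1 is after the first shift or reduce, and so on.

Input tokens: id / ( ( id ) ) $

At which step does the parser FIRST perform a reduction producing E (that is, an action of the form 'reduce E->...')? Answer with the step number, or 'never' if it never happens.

Answer: 10

Derivation:
Step 1: shift id. Stack=[id] ptr=1 lookahead=/ remaining=[/ ( ( id ) ) $]
Step 2: reduce F->id. Stack=[F] ptr=1 lookahead=/ remaining=[/ ( ( id ) ) $]
Step 3: reduce T->F. Stack=[T] ptr=1 lookahead=/ remaining=[/ ( ( id ) ) $]
Step 4: shift /. Stack=[T /] ptr=2 lookahead=( remaining=[( ( id ) ) $]
Step 5: shift (. Stack=[T / (] ptr=3 lookahead=( remaining=[( id ) ) $]
Step 6: shift (. Stack=[T / ( (] ptr=4 lookahead=id remaining=[id ) ) $]
Step 7: shift id. Stack=[T / ( ( id] ptr=5 lookahead=) remaining=[) ) $]
Step 8: reduce F->id. Stack=[T / ( ( F] ptr=5 lookahead=) remaining=[) ) $]
Step 9: reduce T->F. Stack=[T / ( ( T] ptr=5 lookahead=) remaining=[) ) $]
Step 10: reduce E->T. Stack=[T / ( ( E] ptr=5 lookahead=) remaining=[) ) $]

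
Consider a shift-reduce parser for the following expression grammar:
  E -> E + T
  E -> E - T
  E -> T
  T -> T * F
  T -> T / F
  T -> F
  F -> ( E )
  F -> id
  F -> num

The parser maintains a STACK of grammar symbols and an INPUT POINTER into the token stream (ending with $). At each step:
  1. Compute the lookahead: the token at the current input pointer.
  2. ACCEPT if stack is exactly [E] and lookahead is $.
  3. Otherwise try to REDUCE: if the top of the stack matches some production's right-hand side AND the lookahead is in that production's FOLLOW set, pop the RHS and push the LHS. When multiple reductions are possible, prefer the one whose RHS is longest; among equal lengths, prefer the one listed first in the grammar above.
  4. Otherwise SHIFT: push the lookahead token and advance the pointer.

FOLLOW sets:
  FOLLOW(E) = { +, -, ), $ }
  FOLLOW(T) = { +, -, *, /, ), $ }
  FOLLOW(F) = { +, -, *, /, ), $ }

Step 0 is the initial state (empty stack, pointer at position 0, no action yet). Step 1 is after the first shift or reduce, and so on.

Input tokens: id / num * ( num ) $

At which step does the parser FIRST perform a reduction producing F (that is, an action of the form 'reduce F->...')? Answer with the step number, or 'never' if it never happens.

Answer: 2

Derivation:
Step 1: shift id. Stack=[id] ptr=1 lookahead=/ remaining=[/ num * ( num ) $]
Step 2: reduce F->id. Stack=[F] ptr=1 lookahead=/ remaining=[/ num * ( num ) $]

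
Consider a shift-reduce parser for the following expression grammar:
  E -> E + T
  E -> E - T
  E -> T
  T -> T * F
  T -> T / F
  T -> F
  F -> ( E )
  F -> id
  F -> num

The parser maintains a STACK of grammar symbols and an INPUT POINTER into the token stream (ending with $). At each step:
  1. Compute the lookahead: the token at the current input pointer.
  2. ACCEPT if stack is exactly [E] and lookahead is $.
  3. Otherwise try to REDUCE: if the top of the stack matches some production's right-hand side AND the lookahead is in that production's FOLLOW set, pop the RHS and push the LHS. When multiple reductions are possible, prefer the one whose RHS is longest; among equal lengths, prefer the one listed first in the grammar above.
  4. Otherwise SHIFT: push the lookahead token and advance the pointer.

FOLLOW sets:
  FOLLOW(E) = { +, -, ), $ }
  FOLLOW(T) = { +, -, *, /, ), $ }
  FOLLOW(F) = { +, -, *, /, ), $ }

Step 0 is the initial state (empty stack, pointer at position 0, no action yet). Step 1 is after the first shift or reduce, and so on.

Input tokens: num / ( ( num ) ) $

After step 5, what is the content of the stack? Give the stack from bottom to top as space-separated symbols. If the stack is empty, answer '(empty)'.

Step 1: shift num. Stack=[num] ptr=1 lookahead=/ remaining=[/ ( ( num ) ) $]
Step 2: reduce F->num. Stack=[F] ptr=1 lookahead=/ remaining=[/ ( ( num ) ) $]
Step 3: reduce T->F. Stack=[T] ptr=1 lookahead=/ remaining=[/ ( ( num ) ) $]
Step 4: shift /. Stack=[T /] ptr=2 lookahead=( remaining=[( ( num ) ) $]
Step 5: shift (. Stack=[T / (] ptr=3 lookahead=( remaining=[( num ) ) $]

Answer: T / (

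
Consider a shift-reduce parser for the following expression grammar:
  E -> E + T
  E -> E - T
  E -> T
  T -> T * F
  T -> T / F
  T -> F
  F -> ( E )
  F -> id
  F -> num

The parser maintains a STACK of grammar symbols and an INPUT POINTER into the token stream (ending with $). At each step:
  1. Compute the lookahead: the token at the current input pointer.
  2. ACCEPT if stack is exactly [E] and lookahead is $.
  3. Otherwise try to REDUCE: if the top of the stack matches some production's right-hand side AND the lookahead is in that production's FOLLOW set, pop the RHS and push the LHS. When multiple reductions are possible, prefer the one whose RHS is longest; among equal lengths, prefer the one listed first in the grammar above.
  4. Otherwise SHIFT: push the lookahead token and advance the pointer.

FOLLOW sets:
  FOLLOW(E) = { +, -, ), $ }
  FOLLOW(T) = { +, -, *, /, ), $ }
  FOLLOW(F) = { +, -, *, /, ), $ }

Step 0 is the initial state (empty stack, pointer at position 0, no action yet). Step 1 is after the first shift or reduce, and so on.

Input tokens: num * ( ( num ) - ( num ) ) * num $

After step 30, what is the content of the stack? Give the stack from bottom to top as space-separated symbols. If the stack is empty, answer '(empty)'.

Answer: T * F

Derivation:
Step 1: shift num. Stack=[num] ptr=1 lookahead=* remaining=[* ( ( num ) - ( num ) ) * num $]
Step 2: reduce F->num. Stack=[F] ptr=1 lookahead=* remaining=[* ( ( num ) - ( num ) ) * num $]
Step 3: reduce T->F. Stack=[T] ptr=1 lookahead=* remaining=[* ( ( num ) - ( num ) ) * num $]
Step 4: shift *. Stack=[T *] ptr=2 lookahead=( remaining=[( ( num ) - ( num ) ) * num $]
Step 5: shift (. Stack=[T * (] ptr=3 lookahead=( remaining=[( num ) - ( num ) ) * num $]
Step 6: shift (. Stack=[T * ( (] ptr=4 lookahead=num remaining=[num ) - ( num ) ) * num $]
Step 7: shift num. Stack=[T * ( ( num] ptr=5 lookahead=) remaining=[) - ( num ) ) * num $]
Step 8: reduce F->num. Stack=[T * ( ( F] ptr=5 lookahead=) remaining=[) - ( num ) ) * num $]
Step 9: reduce T->F. Stack=[T * ( ( T] ptr=5 lookahead=) remaining=[) - ( num ) ) * num $]
Step 10: reduce E->T. Stack=[T * ( ( E] ptr=5 lookahead=) remaining=[) - ( num ) ) * num $]
Step 11: shift ). Stack=[T * ( ( E )] ptr=6 lookahead=- remaining=[- ( num ) ) * num $]
Step 12: reduce F->( E ). Stack=[T * ( F] ptr=6 lookahead=- remaining=[- ( num ) ) * num $]
Step 13: reduce T->F. Stack=[T * ( T] ptr=6 lookahead=- remaining=[- ( num ) ) * num $]
Step 14: reduce E->T. Stack=[T * ( E] ptr=6 lookahead=- remaining=[- ( num ) ) * num $]
Step 15: shift -. Stack=[T * ( E -] ptr=7 lookahead=( remaining=[( num ) ) * num $]
Step 16: shift (. Stack=[T * ( E - (] ptr=8 lookahead=num remaining=[num ) ) * num $]
Step 17: shift num. Stack=[T * ( E - ( num] ptr=9 lookahead=) remaining=[) ) * num $]
Step 18: reduce F->num. Stack=[T * ( E - ( F] ptr=9 lookahead=) remaining=[) ) * num $]
Step 19: reduce T->F. Stack=[T * ( E - ( T] ptr=9 lookahead=) remaining=[) ) * num $]
Step 20: reduce E->T. Stack=[T * ( E - ( E] ptr=9 lookahead=) remaining=[) ) * num $]
Step 21: shift ). Stack=[T * ( E - ( E )] ptr=10 lookahead=) remaining=[) * num $]
Step 22: reduce F->( E ). Stack=[T * ( E - F] ptr=10 lookahead=) remaining=[) * num $]
Step 23: reduce T->F. Stack=[T * ( E - T] ptr=10 lookahead=) remaining=[) * num $]
Step 24: reduce E->E - T. Stack=[T * ( E] ptr=10 lookahead=) remaining=[) * num $]
Step 25: shift ). Stack=[T * ( E )] ptr=11 lookahead=* remaining=[* num $]
Step 26: reduce F->( E ). Stack=[T * F] ptr=11 lookahead=* remaining=[* num $]
Step 27: reduce T->T * F. Stack=[T] ptr=11 lookahead=* remaining=[* num $]
Step 28: shift *. Stack=[T *] ptr=12 lookahead=num remaining=[num $]
Step 29: shift num. Stack=[T * num] ptr=13 lookahead=$ remaining=[$]
Step 30: reduce F->num. Stack=[T * F] ptr=13 lookahead=$ remaining=[$]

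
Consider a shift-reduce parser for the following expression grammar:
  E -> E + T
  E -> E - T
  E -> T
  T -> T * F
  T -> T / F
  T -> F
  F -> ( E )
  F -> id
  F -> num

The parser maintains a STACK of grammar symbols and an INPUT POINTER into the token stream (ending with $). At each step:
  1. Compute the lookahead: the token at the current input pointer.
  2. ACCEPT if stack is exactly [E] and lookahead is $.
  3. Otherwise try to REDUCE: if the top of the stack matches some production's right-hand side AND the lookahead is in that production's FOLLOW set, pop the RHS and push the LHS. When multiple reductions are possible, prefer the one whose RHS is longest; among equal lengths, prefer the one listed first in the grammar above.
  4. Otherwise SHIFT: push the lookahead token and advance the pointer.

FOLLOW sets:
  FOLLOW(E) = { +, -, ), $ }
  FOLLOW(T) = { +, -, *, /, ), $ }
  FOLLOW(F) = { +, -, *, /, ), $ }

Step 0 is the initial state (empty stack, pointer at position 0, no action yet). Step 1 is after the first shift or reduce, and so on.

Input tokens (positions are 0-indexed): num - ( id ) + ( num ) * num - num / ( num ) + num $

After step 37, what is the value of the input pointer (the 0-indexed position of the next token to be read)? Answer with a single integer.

Answer: 16

Derivation:
Step 1: shift num. Stack=[num] ptr=1 lookahead=- remaining=[- ( id ) + ( num ) * num - num / ( num ) + num $]
Step 2: reduce F->num. Stack=[F] ptr=1 lookahead=- remaining=[- ( id ) + ( num ) * num - num / ( num ) + num $]
Step 3: reduce T->F. Stack=[T] ptr=1 lookahead=- remaining=[- ( id ) + ( num ) * num - num / ( num ) + num $]
Step 4: reduce E->T. Stack=[E] ptr=1 lookahead=- remaining=[- ( id ) + ( num ) * num - num / ( num ) + num $]
Step 5: shift -. Stack=[E -] ptr=2 lookahead=( remaining=[( id ) + ( num ) * num - num / ( num ) + num $]
Step 6: shift (. Stack=[E - (] ptr=3 lookahead=id remaining=[id ) + ( num ) * num - num / ( num ) + num $]
Step 7: shift id. Stack=[E - ( id] ptr=4 lookahead=) remaining=[) + ( num ) * num - num / ( num ) + num $]
Step 8: reduce F->id. Stack=[E - ( F] ptr=4 lookahead=) remaining=[) + ( num ) * num - num / ( num ) + num $]
Step 9: reduce T->F. Stack=[E - ( T] ptr=4 lookahead=) remaining=[) + ( num ) * num - num / ( num ) + num $]
Step 10: reduce E->T. Stack=[E - ( E] ptr=4 lookahead=) remaining=[) + ( num ) * num - num / ( num ) + num $]
Step 11: shift ). Stack=[E - ( E )] ptr=5 lookahead=+ remaining=[+ ( num ) * num - num / ( num ) + num $]
Step 12: reduce F->( E ). Stack=[E - F] ptr=5 lookahead=+ remaining=[+ ( num ) * num - num / ( num ) + num $]
Step 13: reduce T->F. Stack=[E - T] ptr=5 lookahead=+ remaining=[+ ( num ) * num - num / ( num ) + num $]
Step 14: reduce E->E - T. Stack=[E] ptr=5 lookahead=+ remaining=[+ ( num ) * num - num / ( num ) + num $]
Step 15: shift +. Stack=[E +] ptr=6 lookahead=( remaining=[( num ) * num - num / ( num ) + num $]
Step 16: shift (. Stack=[E + (] ptr=7 lookahead=num remaining=[num ) * num - num / ( num ) + num $]
Step 17: shift num. Stack=[E + ( num] ptr=8 lookahead=) remaining=[) * num - num / ( num ) + num $]
Step 18: reduce F->num. Stack=[E + ( F] ptr=8 lookahead=) remaining=[) * num - num / ( num ) + num $]
Step 19: reduce T->F. Stack=[E + ( T] ptr=8 lookahead=) remaining=[) * num - num / ( num ) + num $]
Step 20: reduce E->T. Stack=[E + ( E] ptr=8 lookahead=) remaining=[) * num - num / ( num ) + num $]
Step 21: shift ). Stack=[E + ( E )] ptr=9 lookahead=* remaining=[* num - num / ( num ) + num $]
Step 22: reduce F->( E ). Stack=[E + F] ptr=9 lookahead=* remaining=[* num - num / ( num ) + num $]
Step 23: reduce T->F. Stack=[E + T] ptr=9 lookahead=* remaining=[* num - num / ( num ) + num $]
Step 24: shift *. Stack=[E + T *] ptr=10 lookahead=num remaining=[num - num / ( num ) + num $]
Step 25: shift num. Stack=[E + T * num] ptr=11 lookahead=- remaining=[- num / ( num ) + num $]
Step 26: reduce F->num. Stack=[E + T * F] ptr=11 lookahead=- remaining=[- num / ( num ) + num $]
Step 27: reduce T->T * F. Stack=[E + T] ptr=11 lookahead=- remaining=[- num / ( num ) + num $]
Step 28: reduce E->E + T. Stack=[E] ptr=11 lookahead=- remaining=[- num / ( num ) + num $]
Step 29: shift -. Stack=[E -] ptr=12 lookahead=num remaining=[num / ( num ) + num $]
Step 30: shift num. Stack=[E - num] ptr=13 lookahead=/ remaining=[/ ( num ) + num $]
Step 31: reduce F->num. Stack=[E - F] ptr=13 lookahead=/ remaining=[/ ( num ) + num $]
Step 32: reduce T->F. Stack=[E - T] ptr=13 lookahead=/ remaining=[/ ( num ) + num $]
Step 33: shift /. Stack=[E - T /] ptr=14 lookahead=( remaining=[( num ) + num $]
Step 34: shift (. Stack=[E - T / (] ptr=15 lookahead=num remaining=[num ) + num $]
Step 35: shift num. Stack=[E - T / ( num] ptr=16 lookahead=) remaining=[) + num $]
Step 36: reduce F->num. Stack=[E - T / ( F] ptr=16 lookahead=) remaining=[) + num $]
Step 37: reduce T->F. Stack=[E - T / ( T] ptr=16 lookahead=) remaining=[) + num $]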